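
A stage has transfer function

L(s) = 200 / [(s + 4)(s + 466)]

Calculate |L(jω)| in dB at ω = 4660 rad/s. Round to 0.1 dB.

At s = jω = j4660:
pole (s+4): 4 + j4660 → |·| = √(4²+4660²) = √21715616 ≈ 4660, ∠ = arctan(4660/4) ≈ 89.95°
pole (s+466): 466 + j4660 → |·| = √(466²+4660²) = √21932756 ≈ 4683.2, ∠ = arctan(4660/466) ≈ 84.29°
|L| = 200 / 2.1824e+07 ≈ 9.1642e-06
Gain = 20 log₁₀(9.1642e-06) ≈ -100.76 dB

-100.8 dB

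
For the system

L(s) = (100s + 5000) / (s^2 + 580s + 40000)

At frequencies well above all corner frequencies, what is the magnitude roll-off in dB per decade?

-20 dB/decade

Each pole contributes −20 dB/decade at high frequency; each zero contributes +20 dB/decade.
Net: 1 zero(s) − 2 pole(s) → -20 dB/decade.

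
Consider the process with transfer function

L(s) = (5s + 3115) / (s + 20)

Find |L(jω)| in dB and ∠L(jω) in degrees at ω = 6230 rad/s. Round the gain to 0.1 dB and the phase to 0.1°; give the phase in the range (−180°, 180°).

Substitute s = j6230:
Numerator: 5(j6230) + 3115 = 3115 + j31150
Denominator: (j6230) + 20 = 20 + j6230
|N| = √(3115² + 31150²) ≈ 31305, ∠N ≈ 84.29°
|D| = √(20² + 6230²) ≈ 6230, ∠D ≈ 89.82°
|L| = 31305 / 6230 ≈ 5.0249
Gain = 20 log₁₀(5.0249) ≈ 14.02 dB
∠L = 84.29° − 89.82° = -5.53°

14.0 dB, -5.5°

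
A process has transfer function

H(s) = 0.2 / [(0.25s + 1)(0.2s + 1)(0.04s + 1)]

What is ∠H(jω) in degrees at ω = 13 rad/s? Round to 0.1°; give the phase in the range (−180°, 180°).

-169.3°

At ω = 13 rad/s:
pole (1 + j13·0.25) = 1 + j3.25 → |·| ≈ 3.4004, ∠ ≈ 72.90°
pole (1 + j13·0.2) = 1 + j2.6 → |·| ≈ 2.7857, ∠ ≈ 68.96°
pole (1 + j13·0.04) = 1 + j0.52 → |·| ≈ 1.1271, ∠ ≈ 27.47°
∠H = (0°) − (72.90° + 68.96° + 27.47°) = -169.33°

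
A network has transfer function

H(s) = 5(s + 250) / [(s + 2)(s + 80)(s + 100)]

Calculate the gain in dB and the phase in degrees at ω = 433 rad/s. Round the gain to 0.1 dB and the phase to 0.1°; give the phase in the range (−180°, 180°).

At s = jω = j433:
zero (s+250): 250 + j433 → |·| = √(250²+433²) = √249989 ≈ 499.99, ∠ = arctan(433/250) ≈ 60.00°
pole (s+2): 2 + j433 → |·| = √(2²+433²) = √187493 ≈ 433, ∠ = arctan(433/2) ≈ 89.74°
pole (s+80): 80 + j433 → |·| = √(80²+433²) = √193889 ≈ 440.33, ∠ = arctan(433/80) ≈ 79.53°
pole (s+100): 100 + j433 → |·| = √(100²+433²) = √197489 ≈ 444.4, ∠ = arctan(433/100) ≈ 77.00°
|H| = 5 · 499.99 / 8.4731e+07 ≈ 2.9505e-05
Gain = 20 log₁₀(2.9505e-05) ≈ -90.60 dB
∠H = 60.00° − 246.27° = -186.27° ≡ 173.73° (principal value)

-90.6 dB, 173.7°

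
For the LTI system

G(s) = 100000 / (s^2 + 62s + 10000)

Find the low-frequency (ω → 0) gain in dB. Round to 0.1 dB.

20.0 dB

G(0) = 100000 / 10000 = 10
20 log₁₀(10) ≈ 20.00 dB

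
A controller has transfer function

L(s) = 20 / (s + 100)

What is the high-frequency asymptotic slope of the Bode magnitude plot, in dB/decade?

Each pole contributes −20 dB/decade at high frequency; each zero contributes +20 dB/decade.
Net: 0 zero(s) − 1 pole(s) → -20 dB/decade.

-20 dB/decade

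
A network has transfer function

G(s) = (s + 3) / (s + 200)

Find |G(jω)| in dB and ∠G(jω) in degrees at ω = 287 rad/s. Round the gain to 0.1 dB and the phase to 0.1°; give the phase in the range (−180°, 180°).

At s = jω = j287:
zero (s+3): 3 + j287 → |·| = √(3²+287²) = √82378 ≈ 287.02, ∠ = arctan(287/3) ≈ 89.40°
pole (s+200): 200 + j287 → |·| = √(200²+287²) = √122369 ≈ 349.81, ∠ = arctan(287/200) ≈ 55.13°
|G| = 1 · 287.02 / 349.81 ≈ 0.8205
Gain = 20 log₁₀(0.8205) ≈ -1.72 dB
∠G = 89.40° − 55.13° = 34.27°

-1.7 dB, 34.3°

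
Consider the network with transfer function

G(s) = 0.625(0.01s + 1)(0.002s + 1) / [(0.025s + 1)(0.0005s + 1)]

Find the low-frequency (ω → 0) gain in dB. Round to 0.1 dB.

G(0) = 0.625 · 1 / 1 = 0.625
20 log₁₀(0.625) ≈ -4.08 dB

-4.1 dB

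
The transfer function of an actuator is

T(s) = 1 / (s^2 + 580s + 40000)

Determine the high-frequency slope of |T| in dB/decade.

Each pole contributes −20 dB/decade at high frequency; each zero contributes +20 dB/decade.
Net: 0 zero(s) − 2 pole(s) → -40 dB/decade.

-40 dB/decade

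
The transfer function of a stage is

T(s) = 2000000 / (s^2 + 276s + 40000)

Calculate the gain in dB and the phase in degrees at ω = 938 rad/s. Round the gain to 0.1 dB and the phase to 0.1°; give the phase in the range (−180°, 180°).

7.1 dB, -162.9°

At s = jω = j938:
quadratic: (j938)² + 276·j938 + 40000 = -839844 + j258888 → |·| ≈ 8.7884e+05, ∠ ≈ 162.87°
|T| = 2000000 / 8.7884e+05 ≈ 2.2757
Gain = 20 log₁₀(2.2757) ≈ 7.14 dB
∠T = 0.00° − 162.87° = -162.87°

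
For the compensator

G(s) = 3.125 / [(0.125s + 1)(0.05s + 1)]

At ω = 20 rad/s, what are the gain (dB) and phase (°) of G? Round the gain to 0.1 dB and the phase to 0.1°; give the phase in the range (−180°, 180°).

At ω = 20 rad/s:
pole (1 + j20·0.125) = 1 + j2.5 → |·| ≈ 2.6926, ∠ ≈ 68.20°
pole (1 + j20·0.05) = 1 + j1 → |·| ≈ 1.4142, ∠ ≈ 45.00°
|G| = 3.125 · 1 / (2.6926 · 1.4142) ≈ 0.82067
Gain = 20 log₁₀(0.82067) ≈ -1.72 dB
∠G = (0°) − (68.20° + 45.00°) = -113.20°

-1.7 dB, -113.2°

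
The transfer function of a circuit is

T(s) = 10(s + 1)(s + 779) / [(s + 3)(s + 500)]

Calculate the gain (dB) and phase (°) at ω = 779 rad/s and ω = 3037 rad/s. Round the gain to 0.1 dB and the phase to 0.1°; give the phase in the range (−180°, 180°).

ω = 779: 21.5 dB, -12.2°; ω = 3037: 20.2 dB, -5.0°

At s = jω = j779:
zero (s+1): 1 + j779 → |·| = √(1²+779²) = √606842 ≈ 779, ∠ = arctan(779/1) ≈ 89.93°
zero (s+779): 779 + j779 → |·| = √(779²+779²) = √1213682 ≈ 1101.7, ∠ = arctan(779/779) ≈ 45.00°
pole (s+3): 3 + j779 → |·| = √(3²+779²) = √606850 ≈ 779.01, ∠ = arctan(779/3) ≈ 89.78°
pole (s+500): 500 + j779 → |·| = √(500²+779²) = √856841 ≈ 925.66, ∠ = arctan(779/500) ≈ 57.31°
|T| = 10 · 8.5822e+05 / 7.211e+05 ≈ 11.902
Gain = 20 log₁₀(11.902) ≈ 21.51 dB
∠T = 134.93° − 147.09° = -12.16°

At s = jω = j3037:
zero (s+1): 1 + j3037 → |·| = √(1²+3037²) = √9223370 ≈ 3037, ∠ = arctan(3037/1) ≈ 89.98°
zero (s+779): 779 + j3037 → |·| = √(779²+3037²) = √9830210 ≈ 3135.3, ∠ = arctan(3037/779) ≈ 75.61°
pole (s+3): 3 + j3037 → |·| = √(3²+3037²) = √9223378 ≈ 3037, ∠ = arctan(3037/3) ≈ 89.94°
pole (s+500): 500 + j3037 → |·| = √(500²+3037²) = √9473369 ≈ 3077.9, ∠ = arctan(3037/500) ≈ 80.65°
|T| = 10 · 9.5219e+06 / 9.3476e+06 ≈ 10.186
Gain = 20 log₁₀(10.186) ≈ 20.16 dB
∠T = 165.59° − 170.59° = -5.00°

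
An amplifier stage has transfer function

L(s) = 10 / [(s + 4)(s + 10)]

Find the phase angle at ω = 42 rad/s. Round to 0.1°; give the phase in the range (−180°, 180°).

-161.2°

At s = jω = j42:
pole (s+4): 4 + j42 → |·| = √(4²+42²) = √1780 ≈ 42.19, ∠ = arctan(42/4) ≈ 84.56°
pole (s+10): 10 + j42 → |·| = √(10²+42²) = √1864 ≈ 43.174, ∠ = arctan(42/10) ≈ 76.61°
∠L = 0.00° − 161.17° = -161.17°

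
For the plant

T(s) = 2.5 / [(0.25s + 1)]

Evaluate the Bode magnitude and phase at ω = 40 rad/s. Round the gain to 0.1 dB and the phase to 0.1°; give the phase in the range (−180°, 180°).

-12.1 dB, -84.3°

At ω = 40 rad/s:
pole (1 + j40·0.25) = 1 + j10 → |·| ≈ 10.05, ∠ ≈ 84.29°
|T| = 2.5 · 1 / (10.05) ≈ 0.24876
Gain = 20 log₁₀(0.24876) ≈ -12.08 dB
∠T = (0°) − (84.29°) = -84.29°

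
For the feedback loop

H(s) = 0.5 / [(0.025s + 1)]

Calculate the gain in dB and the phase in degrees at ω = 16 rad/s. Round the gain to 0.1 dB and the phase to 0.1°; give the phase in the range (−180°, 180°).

At ω = 16 rad/s:
pole (1 + j16·0.025) = 1 + j0.4 → |·| ≈ 1.077, ∠ ≈ 21.80°
|H| = 0.5 · 1 / (1.077) ≈ 0.46425
Gain = 20 log₁₀(0.46425) ≈ -6.66 dB
∠H = (0°) − (21.80°) = -21.80°

-6.7 dB, -21.8°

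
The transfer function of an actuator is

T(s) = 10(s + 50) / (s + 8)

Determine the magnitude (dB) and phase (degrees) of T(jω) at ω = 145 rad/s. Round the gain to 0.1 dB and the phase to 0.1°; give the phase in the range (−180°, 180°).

At s = jω = j145:
zero (s+50): 50 + j145 → |·| = √(50²+145²) = √23525 ≈ 153.38, ∠ = arctan(145/50) ≈ 70.97°
pole (s+8): 8 + j145 → |·| = √(8²+145²) = √21089 ≈ 145.22, ∠ = arctan(145/8) ≈ 86.84°
|T| = 10 · 153.38 / 145.22 ≈ 10.562
Gain = 20 log₁₀(10.562) ≈ 20.47 dB
∠T = 70.97° − 86.84° = -15.87°

20.5 dB, -15.9°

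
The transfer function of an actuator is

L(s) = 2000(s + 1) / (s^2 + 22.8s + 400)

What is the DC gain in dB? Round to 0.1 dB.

14.0 dB

L(0) = 2000·1 / 400 = 5
20 log₁₀(5) ≈ 13.98 dB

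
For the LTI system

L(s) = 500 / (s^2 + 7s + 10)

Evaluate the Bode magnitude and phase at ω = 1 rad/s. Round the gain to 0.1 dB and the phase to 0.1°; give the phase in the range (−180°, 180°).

Substitute s = j1:
Numerator: 500 = 500 + j0
Denominator: (j1)^2 + 7(j1) + 10 = 9 + j7
|N| = √(500² + 0²) ≈ 500, ∠N ≈ 0.00°
|D| = √(9² + 7²) ≈ 11.402, ∠D ≈ 37.87°
|L| = 500 / 11.402 ≈ 43.852
Gain = 20 log₁₀(43.852) ≈ 32.84 dB
∠L = 0.00° − 37.87° = -37.87°

32.8 dB, -37.9°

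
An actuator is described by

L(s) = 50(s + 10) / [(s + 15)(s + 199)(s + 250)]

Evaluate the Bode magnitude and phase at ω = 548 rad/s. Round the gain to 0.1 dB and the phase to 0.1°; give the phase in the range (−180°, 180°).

-76.9 dB, -135.0°

At s = jω = j548:
zero (s+10): 10 + j548 → |·| = √(10²+548²) = √300404 ≈ 548.09, ∠ = arctan(548/10) ≈ 88.95°
pole (s+15): 15 + j548 → |·| = √(15²+548²) = √300529 ≈ 548.21, ∠ = arctan(548/15) ≈ 88.43°
pole (s+199): 199 + j548 → |·| = √(199²+548²) = √339905 ≈ 583.01, ∠ = arctan(548/199) ≈ 70.04°
pole (s+250): 250 + j548 → |·| = √(250²+548²) = √362804 ≈ 602.33, ∠ = arctan(548/250) ≈ 65.48°
|L| = 50 · 548.09 / 1.9251e+08 ≈ 0.00014235
Gain = 20 log₁₀(0.00014235) ≈ -76.93 dB
∠L = 88.95° − 223.95° = -135.00°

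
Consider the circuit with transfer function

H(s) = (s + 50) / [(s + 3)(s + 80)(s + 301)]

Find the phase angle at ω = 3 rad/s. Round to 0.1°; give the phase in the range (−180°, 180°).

-44.3°

At s = jω = j3:
zero (s+50): 50 + j3 → |·| = √(50²+3²) = √2509 ≈ 50.09, ∠ = arctan(3/50) ≈ 3.43°
pole (s+3): 3 + j3 → |·| = √(3²+3²) = √18 ≈ 4.2426, ∠ = arctan(3/3) ≈ 45.00°
pole (s+80): 80 + j3 → |·| = √(80²+3²) = √6409 ≈ 80.056, ∠ = arctan(3/80) ≈ 2.15°
pole (s+301): 301 + j3 → |·| = √(301²+3²) = √90610 ≈ 301.01, ∠ = arctan(3/301) ≈ 0.57°
∠H = 3.43° − 47.72° = -44.29°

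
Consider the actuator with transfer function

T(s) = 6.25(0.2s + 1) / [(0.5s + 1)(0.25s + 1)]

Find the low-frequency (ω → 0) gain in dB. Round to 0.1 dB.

15.9 dB

T(0) = 6.25 · 1 / 1 = 6.25
20 log₁₀(6.25) ≈ 15.92 dB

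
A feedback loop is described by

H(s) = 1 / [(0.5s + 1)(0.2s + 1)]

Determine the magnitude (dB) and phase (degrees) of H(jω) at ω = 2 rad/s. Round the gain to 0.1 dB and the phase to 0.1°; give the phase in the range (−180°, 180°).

-3.7 dB, -66.8°

At ω = 2 rad/s:
pole (1 + j2·0.5) = 1 + j1 → |·| ≈ 1.4142, ∠ ≈ 45.00°
pole (1 + j2·0.2) = 1 + j0.4 → |·| ≈ 1.077, ∠ ≈ 21.80°
|H| = 1 · 1 / (1.4142 · 1.077) ≈ 0.65656
Gain = 20 log₁₀(0.65656) ≈ -3.65 dB
∠H = (0°) − (45.00° + 21.80°) = -66.80°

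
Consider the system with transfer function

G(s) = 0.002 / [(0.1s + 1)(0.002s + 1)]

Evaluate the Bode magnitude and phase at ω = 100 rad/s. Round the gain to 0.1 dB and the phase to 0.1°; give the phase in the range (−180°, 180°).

At ω = 100 rad/s:
pole (1 + j100·0.1) = 1 + j10 → |·| ≈ 10.05, ∠ ≈ 84.29°
pole (1 + j100·0.002) = 1 + j0.2 → |·| ≈ 1.0198, ∠ ≈ 11.31°
|G| = 0.002 · 1 / (10.05 · 1.0198) ≈ 0.00019514
Gain = 20 log₁₀(0.00019514) ≈ -74.19 dB
∠G = (0°) − (84.29° + 11.31°) = -95.60°

-74.2 dB, -95.6°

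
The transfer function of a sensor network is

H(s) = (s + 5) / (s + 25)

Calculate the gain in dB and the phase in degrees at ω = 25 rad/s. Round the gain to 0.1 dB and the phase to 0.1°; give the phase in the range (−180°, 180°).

-2.8 dB, 33.7°

At s = jω = j25:
zero (s+5): 5 + j25 → |·| = √(5²+25²) = √650 ≈ 25.495, ∠ = arctan(25/5) ≈ 78.69°
pole (s+25): 25 + j25 → |·| = √(25²+25²) = √1250 ≈ 35.355, ∠ = arctan(25/25) ≈ 45.00°
|H| = 1 · 25.495 / 35.355 ≈ 0.72111
Gain = 20 log₁₀(0.72111) ≈ -2.84 dB
∠H = 78.69° − 45.00° = 33.69°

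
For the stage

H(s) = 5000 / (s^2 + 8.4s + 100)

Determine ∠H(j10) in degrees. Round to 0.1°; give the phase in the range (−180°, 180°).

-90.0°

At s = jω = j10:
quadratic: (j10)² + 8.4·j10 + 100 = 0 + j84 → |·| ≈ 84, ∠ ≈ 90.00°
∠H = 0.00° − 90.00° = -90.00°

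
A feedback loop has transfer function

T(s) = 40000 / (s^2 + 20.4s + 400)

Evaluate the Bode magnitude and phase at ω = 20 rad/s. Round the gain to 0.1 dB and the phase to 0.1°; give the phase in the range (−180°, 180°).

39.8 dB, -90.0°

At s = jω = j20:
quadratic: (j20)² + 20.4·j20 + 400 = 0 + j408 → |·| ≈ 408, ∠ ≈ 90.00°
|T| = 40000 / 408 ≈ 98.039
Gain = 20 log₁₀(98.039) ≈ 39.83 dB
∠T = 0.00° − 90.00° = -90.00°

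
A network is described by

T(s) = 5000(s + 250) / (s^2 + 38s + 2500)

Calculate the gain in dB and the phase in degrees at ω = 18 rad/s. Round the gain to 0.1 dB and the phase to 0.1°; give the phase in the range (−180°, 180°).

At s = jω = j18:
zero (s+250): 250 + j18 → |·| = √(250²+18²) = √62824 ≈ 250.65, ∠ = arctan(18/250) ≈ 4.12°
quadratic: (j18)² + 38·j18 + 2500 = 2176 + j684 → |·| ≈ 2281, ∠ ≈ 17.45°
|T| = 5000 · 250.65 / 2281 ≈ 549.43
Gain = 20 log₁₀(549.43) ≈ 54.80 dB
∠T = 4.12° − 17.45° = -13.33°

54.8 dB, -13.3°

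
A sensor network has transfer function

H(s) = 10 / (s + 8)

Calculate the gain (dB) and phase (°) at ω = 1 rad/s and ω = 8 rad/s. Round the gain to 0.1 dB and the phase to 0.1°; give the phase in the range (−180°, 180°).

ω = 1: 1.9 dB, -7.1°; ω = 8: -1.1 dB, -45.0°

Substitute s = j1:
Numerator: 10 = 10 + j0
Denominator: (j1) + 8 = 8 + j1
|N| = √(10² + 0²) ≈ 10, ∠N ≈ 0.00°
|D| = √(8² + 1²) ≈ 8.0623, ∠D ≈ 7.13°
|H| = 10 / 8.0623 ≈ 1.2403
Gain = 20 log₁₀(1.2403) ≈ 1.87 dB
∠H = 0.00° − 7.13° = -7.13°

Substitute s = j8:
Numerator: 10 = 10 + j0
Denominator: (j8) + 8 = 8 + j8
|N| = √(10² + 0²) ≈ 10, ∠N ≈ 0.00°
|D| = √(8² + 8²) ≈ 11.314, ∠D ≈ 45.00°
|H| = 10 / 11.314 ≈ 0.88386
Gain = 20 log₁₀(0.88386) ≈ -1.07 dB
∠H = 0.00° − 45.00° = -45.00°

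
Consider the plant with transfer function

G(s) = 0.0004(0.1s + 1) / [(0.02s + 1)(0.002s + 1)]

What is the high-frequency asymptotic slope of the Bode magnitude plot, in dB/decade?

Each pole contributes −20 dB/decade at high frequency; each zero contributes +20 dB/decade.
Net: 1 zero(s) − 2 pole(s) → -20 dB/decade.

-20 dB/decade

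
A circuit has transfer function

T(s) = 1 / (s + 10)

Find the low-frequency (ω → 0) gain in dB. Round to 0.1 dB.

-20.0 dB

T(0) = 1 / (10) = 0.1
20 log₁₀(0.1) ≈ -20.00 dB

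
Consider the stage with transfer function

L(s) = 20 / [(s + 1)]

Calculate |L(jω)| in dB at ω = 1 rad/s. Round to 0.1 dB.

23.0 dB

At ω = 1 rad/s:
pole (1 + j1·1) = 1 + j1 → |·| ≈ 1.4142, ∠ ≈ 45.00°
|L| = 20 · 1 / (1.4142) ≈ 14.142
Gain = 20 log₁₀(14.142) ≈ 23.01 dB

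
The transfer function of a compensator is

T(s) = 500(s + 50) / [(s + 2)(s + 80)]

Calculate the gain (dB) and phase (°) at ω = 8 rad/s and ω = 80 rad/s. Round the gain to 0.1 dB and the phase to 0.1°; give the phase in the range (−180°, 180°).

At s = jω = j8:
zero (s+50): 50 + j8 → |·| = √(50²+8²) = √2564 ≈ 50.636, ∠ = arctan(8/50) ≈ 9.09°
pole (s+2): 2 + j8 → |·| = √(2²+8²) = √68 ≈ 8.2462, ∠ = arctan(8/2) ≈ 75.96°
pole (s+80): 80 + j8 → |·| = √(80²+8²) = √6464 ≈ 80.399, ∠ = arctan(8/80) ≈ 5.71°
|T| = 500 · 50.636 / 662.99 ≈ 38.188
Gain = 20 log₁₀(38.188) ≈ 31.64 dB
∠T = 9.09° − 81.67° = -72.58°

At s = jω = j80:
zero (s+50): 50 + j80 → |·| = √(50²+80²) = √8900 ≈ 94.34, ∠ = arctan(80/50) ≈ 57.99°
pole (s+2): 2 + j80 → |·| = √(2²+80²) = √6404 ≈ 80.025, ∠ = arctan(80/2) ≈ 88.57°
pole (s+80): 80 + j80 → |·| = √(80²+80²) = √12800 ≈ 113.14, ∠ = arctan(80/80) ≈ 45.00°
|T| = 500 · 94.34 / 9054 ≈ 5.2099
Gain = 20 log₁₀(5.2099) ≈ 14.34 dB
∠T = 57.99° − 133.57° = -75.58°

ω = 8: 31.6 dB, -72.6°; ω = 80: 14.3 dB, -75.6°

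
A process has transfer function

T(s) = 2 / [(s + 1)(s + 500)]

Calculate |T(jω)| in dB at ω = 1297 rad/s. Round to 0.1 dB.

-119.1 dB

At s = jω = j1297:
pole (s+1): 1 + j1297 → |·| = √(1²+1297²) = √1682210 ≈ 1297, ∠ = arctan(1297/1) ≈ 89.96°
pole (s+500): 500 + j1297 → |·| = √(500²+1297²) = √1932209 ≈ 1390, ∠ = arctan(1297/500) ≈ 68.92°
|T| = 2 / 1.8028e+06 ≈ 1.1094e-06
Gain = 20 log₁₀(1.1094e-06) ≈ -119.10 dB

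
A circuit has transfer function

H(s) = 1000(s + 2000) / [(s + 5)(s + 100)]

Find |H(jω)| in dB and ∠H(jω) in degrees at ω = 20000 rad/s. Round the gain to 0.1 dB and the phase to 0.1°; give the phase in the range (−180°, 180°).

At s = jω = j20000:
zero (s+2000): 2000 + j20000 → |·| = √(2000²+20000²) = √404000000 ≈ 20100, ∠ = arctan(20000/2000) ≈ 84.29°
pole (s+5): 5 + j20000 → |·| = √(5²+20000²) = √400000025 ≈ 20000, ∠ = arctan(20000/5) ≈ 89.99°
pole (s+100): 100 + j20000 → |·| = √(100²+20000²) = √400010000 ≈ 20000, ∠ = arctan(20000/100) ≈ 89.71°
|H| = 1000 · 20100 / 4e+08 ≈ 0.05025
Gain = 20 log₁₀(0.05025) ≈ -25.98 dB
∠H = 84.29° − 179.70° = -95.41°

-26.0 dB, -95.4°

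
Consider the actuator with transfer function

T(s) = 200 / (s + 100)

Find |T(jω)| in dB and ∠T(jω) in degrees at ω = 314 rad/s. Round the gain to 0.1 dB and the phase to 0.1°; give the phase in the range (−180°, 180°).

Substitute s = j314:
Numerator: 200 = 200 + j0
Denominator: (j314) + 100 = 100 + j314
|N| = √(200² + 0²) ≈ 200, ∠N ≈ 0.00°
|D| = √(100² + 314²) ≈ 329.54, ∠D ≈ 72.33°
|T| = 200 / 329.54 ≈ 0.60691
Gain = 20 log₁₀(0.60691) ≈ -4.34 dB
∠T = 0.00° − 72.33° = -72.33°

-4.3 dB, -72.3°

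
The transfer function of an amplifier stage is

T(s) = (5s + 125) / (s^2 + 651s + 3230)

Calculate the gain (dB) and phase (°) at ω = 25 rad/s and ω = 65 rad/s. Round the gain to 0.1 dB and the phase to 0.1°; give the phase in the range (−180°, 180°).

ω = 25: -39.4 dB, -35.9°; ω = 65: -41.7 dB, -22.4°

Substitute s = j25:
Numerator: 5(j25) + 125 = 125 + j125
Denominator: (j25)^2 + 651(j25) + 3230 = 2605 + j16275
|N| = √(125² + 125²) ≈ 176.78, ∠N ≈ 45.00°
|D| = √(2605² + 16275²) ≈ 16482, ∠D ≈ 80.91°
|T| = 176.78 / 16482 ≈ 0.010726
Gain = 20 log₁₀(0.010726) ≈ -39.39 dB
∠T = 45.00° − 80.91° = -35.91°

Substitute s = j65:
Numerator: 5(j65) + 125 = 125 + j325
Denominator: (j65)^2 + 651(j65) + 3230 = -995 + j42315
|N| = √(125² + 325²) ≈ 348.21, ∠N ≈ 68.96°
|D| = √(995² + 42315²) ≈ 42327, ∠D ≈ 91.35°
|T| = 348.21 / 42327 ≈ 0.0082267
Gain = 20 log₁₀(0.0082267) ≈ -41.70 dB
∠T = 68.96° − 91.35° = -22.39°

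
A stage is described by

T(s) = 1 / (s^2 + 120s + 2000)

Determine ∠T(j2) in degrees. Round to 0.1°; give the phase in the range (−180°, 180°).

-6.9°

Substitute s = j2:
Numerator: 1 = 1 + j0
Denominator: (j2)^2 + 120(j2) + 2000 = 1996 + j240
|N| = √(1² + 0²) ≈ 1, ∠N ≈ 0.00°
|D| = √(1996² + 240²) ≈ 2010.4, ∠D ≈ 6.86°
∠T = 0.00° − 6.86° = -6.86°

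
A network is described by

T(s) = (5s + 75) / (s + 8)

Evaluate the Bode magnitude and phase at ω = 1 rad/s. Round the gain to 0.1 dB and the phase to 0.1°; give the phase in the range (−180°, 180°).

Substitute s = j1:
Numerator: 5(j1) + 75 = 75 + j5
Denominator: (j1) + 8 = 8 + j1
|N| = √(75² + 5²) ≈ 75.166, ∠N ≈ 3.81°
|D| = √(8² + 1²) ≈ 8.0623, ∠D ≈ 7.13°
|T| = 75.166 / 8.0623 ≈ 9.3231
Gain = 20 log₁₀(9.3231) ≈ 19.39 dB
∠T = 3.81° − 7.13° = -3.32°

19.4 dB, -3.3°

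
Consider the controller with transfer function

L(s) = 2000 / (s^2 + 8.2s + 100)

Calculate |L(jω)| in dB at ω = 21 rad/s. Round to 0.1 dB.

14.4 dB

At s = jω = j21:
quadratic: (j21)² + 8.2·j21 + 100 = -341 + j172.2 → |·| ≈ 382.01, ∠ ≈ 153.21°
|L| = 2000 / 382.01 ≈ 5.2355
Gain = 20 log₁₀(5.2355) ≈ 14.38 dB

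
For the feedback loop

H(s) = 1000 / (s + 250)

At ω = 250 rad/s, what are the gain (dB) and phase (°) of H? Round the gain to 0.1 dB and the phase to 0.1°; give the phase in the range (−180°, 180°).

Substitute s = j250:
Numerator: 1000 = 1000 + j0
Denominator: (j250) + 250 = 250 + j250
|N| = √(1000² + 0²) ≈ 1000, ∠N ≈ 0.00°
|D| = √(250² + 250²) ≈ 353.55, ∠D ≈ 45.00°
|H| = 1000 / 353.55 ≈ 2.8285
Gain = 20 log₁₀(2.8285) ≈ 9.03 dB
∠H = 0.00° − 45.00° = -45.00°

9.0 dB, -45.0°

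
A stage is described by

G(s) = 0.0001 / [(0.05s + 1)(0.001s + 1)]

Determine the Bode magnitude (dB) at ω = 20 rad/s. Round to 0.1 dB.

-83.0 dB

At ω = 20 rad/s:
pole (1 + j20·0.05) = 1 + j1 → |·| ≈ 1.4142, ∠ ≈ 45.00°
pole (1 + j20·0.001) = 1 + j0.02 → |·| ≈ 1.0002, ∠ ≈ 1.15°
|G| = 0.0001 · 1 / (1.4142 · 1.0002) ≈ 7.0697e-05
Gain = 20 log₁₀(7.0697e-05) ≈ -83.01 dB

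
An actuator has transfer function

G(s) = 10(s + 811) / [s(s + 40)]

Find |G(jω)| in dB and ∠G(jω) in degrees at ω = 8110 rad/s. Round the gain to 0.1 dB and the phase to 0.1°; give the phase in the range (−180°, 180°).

At s = jω = j8110:
zero (s+811): 811 + j8110 → |·| = √(811²+8110²) = √66429821 ≈ 8150.4, ∠ = arctan(8110/811) ≈ 84.29°
pole (s+40): 40 + j8110 → |·| = √(40²+8110²) = √65773700 ≈ 8110.1, ∠ = arctan(8110/40) ≈ 89.72°
pole at origin: |s| = 8110, ∠ = 90.00° (in denominator)
|G| = 10 · 8150.4 / 6.5773e+07 ≈ 0.0012392
Gain = 20 log₁₀(0.0012392) ≈ -58.14 dB
∠G = 84.29° − 179.72° = -95.43°

-58.1 dB, -95.4°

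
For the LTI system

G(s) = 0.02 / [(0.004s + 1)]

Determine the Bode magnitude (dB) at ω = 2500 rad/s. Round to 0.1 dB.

-54.0 dB

At ω = 2500 rad/s:
pole (1 + j2500·0.004) = 1 + j10 → |·| ≈ 10.05, ∠ ≈ 84.29°
|G| = 0.02 · 1 / (10.05) ≈ 0.00199
Gain = 20 log₁₀(0.00199) ≈ -54.02 dB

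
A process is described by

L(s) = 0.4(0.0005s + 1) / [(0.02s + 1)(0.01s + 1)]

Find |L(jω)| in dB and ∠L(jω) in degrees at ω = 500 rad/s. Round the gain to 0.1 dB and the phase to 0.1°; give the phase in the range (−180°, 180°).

At ω = 500 rad/s:
zero (1 + j500·0.0005) = 1 + j0.25 → |·| ≈ 1.0308, ∠ ≈ 14.04°
pole (1 + j500·0.02) = 1 + j10 → |·| ≈ 10.05, ∠ ≈ 84.29°
pole (1 + j500·0.01) = 1 + j5 → |·| ≈ 5.099, ∠ ≈ 78.69°
|L| = 0.4 · 1.0308 / (10.05 · 5.099) ≈ 0.0080461
Gain = 20 log₁₀(0.0080461) ≈ -41.89 dB
∠L = (14.04°) − (84.29° + 78.69°) = -148.94°

-41.9 dB, -148.9°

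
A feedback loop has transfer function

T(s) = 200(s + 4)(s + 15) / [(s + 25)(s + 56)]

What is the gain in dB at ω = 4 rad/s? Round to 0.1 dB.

21.8 dB

At s = jω = j4:
zero (s+4): 4 + j4 → |·| = √(4²+4²) = √32 ≈ 5.6569, ∠ = arctan(4/4) ≈ 45.00°
zero (s+15): 15 + j4 → |·| = √(15²+4²) = √241 ≈ 15.524, ∠ = arctan(4/15) ≈ 14.93°
pole (s+25): 25 + j4 → |·| = √(25²+4²) = √641 ≈ 25.318, ∠ = arctan(4/25) ≈ 9.09°
pole (s+56): 56 + j4 → |·| = √(56²+4²) = √3152 ≈ 56.143, ∠ = arctan(4/56) ≈ 4.09°
|T| = 200 · 87.818 / 1421.4 ≈ 12.357
Gain = 20 log₁₀(12.357) ≈ 21.84 dB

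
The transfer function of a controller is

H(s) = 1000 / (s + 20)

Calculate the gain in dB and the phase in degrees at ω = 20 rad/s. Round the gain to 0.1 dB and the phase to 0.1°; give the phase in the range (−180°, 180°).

31.0 dB, -45.0°

At s = jω = j20:
pole (s+20): 20 + j20 → |·| = √(20²+20²) = √800 ≈ 28.284, ∠ = arctan(20/20) ≈ 45.00°
|H| = 1000 / 28.284 ≈ 35.356
Gain = 20 log₁₀(35.356) ≈ 30.97 dB
∠H = 0.00° − 45.00° = -45.00°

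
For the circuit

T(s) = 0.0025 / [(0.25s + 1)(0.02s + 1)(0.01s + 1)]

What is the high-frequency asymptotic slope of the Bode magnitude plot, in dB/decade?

Each pole contributes −20 dB/decade at high frequency; each zero contributes +20 dB/decade.
Net: 0 zero(s) − 3 pole(s) → -60 dB/decade.

-60 dB/decade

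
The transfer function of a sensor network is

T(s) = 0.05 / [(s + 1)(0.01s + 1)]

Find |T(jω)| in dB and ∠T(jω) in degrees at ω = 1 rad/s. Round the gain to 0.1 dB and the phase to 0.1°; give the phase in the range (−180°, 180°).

At ω = 1 rad/s:
pole (1 + j1·1) = 1 + j1 → |·| ≈ 1.4142, ∠ ≈ 45.00°
pole (1 + j1·0.01) = 1 + j0.01 → |·| ≈ 1, ∠ ≈ 0.57°
|T| = 0.05 · 1 / (1.4142 · 1) ≈ 0.035356
Gain = 20 log₁₀(0.035356) ≈ -29.03 dB
∠T = (0°) − (45.00° + 0.57°) = -45.57°

-29.0 dB, -45.6°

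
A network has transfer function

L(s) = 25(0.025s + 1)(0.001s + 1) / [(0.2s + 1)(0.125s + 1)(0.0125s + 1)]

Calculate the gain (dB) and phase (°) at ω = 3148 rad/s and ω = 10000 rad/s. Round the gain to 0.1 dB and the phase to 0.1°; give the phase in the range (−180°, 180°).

At ω = 3148 rad/s:
zero (1 + j3148·0.025) = 1 + j78.7 → |·| ≈ 78.706, ∠ ≈ 89.27°
zero (1 + j3148·0.001) = 1 + j3.148 → |·| ≈ 3.303, ∠ ≈ 72.38°
pole (1 + j3148·0.2) = 1 + j629.6 → |·| ≈ 629.6, ∠ ≈ 89.91°
pole (1 + j3148·0.125) = 1 + j393.5 → |·| ≈ 393.5, ∠ ≈ 89.85°
pole (1 + j3148·0.0125) = 1 + j39.35 → |·| ≈ 39.363, ∠ ≈ 88.54°
|L| = 25 · 78.706 · 3.303 / (629.6 · 393.5 · 39.363) ≈ 0.00066644
Gain = 20 log₁₀(0.00066644) ≈ -63.52 dB
∠L = (89.27° + 72.38°) − (89.91° + 89.85° + 88.54°) = -106.65°

At ω = 10000 rad/s:
zero (1 + j10000·0.025) = 1 + j250 → |·| ≈ 250, ∠ ≈ 89.77°
zero (1 + j10000·0.001) = 1 + j10 → |·| ≈ 10.05, ∠ ≈ 84.29°
pole (1 + j10000·0.2) = 1 + j2000 → |·| ≈ 2000, ∠ ≈ 89.97°
pole (1 + j10000·0.125) = 1 + j1250 → |·| ≈ 1250, ∠ ≈ 89.95°
pole (1 + j10000·0.0125) = 1 + j125 → |·| ≈ 125, ∠ ≈ 89.54°
|L| = 25 · 250 · 10.05 / (2000 · 1250 · 125) ≈ 0.000201
Gain = 20 log₁₀(0.000201) ≈ -73.94 dB
∠L = (89.77° + 84.29°) − (89.97° + 89.95° + 89.54°) = -95.40°

ω = 3148: -63.5 dB, -106.7°; ω = 10000: -73.9 dB, -95.4°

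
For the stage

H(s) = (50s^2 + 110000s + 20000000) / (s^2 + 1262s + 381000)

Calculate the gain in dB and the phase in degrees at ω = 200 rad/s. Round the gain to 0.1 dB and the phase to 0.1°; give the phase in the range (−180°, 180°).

Substitute s = j200:
Numerator: 50(j200)^2 + 110000(j200) + 20000000 = 18000000 + j22000000
Denominator: (j200)^2 + 1262(j200) + 381000 = 341000 + j252400
|N| = √(18000000² + 22000000²) ≈ 2.8425e+07, ∠N ≈ 50.71°
|D| = √(341000² + 252400²) ≈ 4.2425e+05, ∠D ≈ 36.51°
|H| = 2.8425e+07 / 4.2425e+05 ≈ 67.001
Gain = 20 log₁₀(67.001) ≈ 36.52 dB
∠H = 50.71° − 36.51° = 14.20°

36.5 dB, 14.2°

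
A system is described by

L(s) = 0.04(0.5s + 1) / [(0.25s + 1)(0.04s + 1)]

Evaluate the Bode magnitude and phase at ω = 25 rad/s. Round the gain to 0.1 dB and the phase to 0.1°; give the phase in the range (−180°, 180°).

-25.0 dB, -40.5°

At ω = 25 rad/s:
zero (1 + j25·0.5) = 1 + j12.5 → |·| ≈ 12.54, ∠ ≈ 85.43°
pole (1 + j25·0.25) = 1 + j6.25 → |·| ≈ 6.3295, ∠ ≈ 80.91°
pole (1 + j25·0.04) = 1 + j1 → |·| ≈ 1.4142, ∠ ≈ 45.00°
|L| = 0.04 · 12.54 / (6.3295 · 1.4142) ≈ 0.056037
Gain = 20 log₁₀(0.056037) ≈ -25.03 dB
∠L = (85.43°) − (80.91° + 45.00°) = -40.48°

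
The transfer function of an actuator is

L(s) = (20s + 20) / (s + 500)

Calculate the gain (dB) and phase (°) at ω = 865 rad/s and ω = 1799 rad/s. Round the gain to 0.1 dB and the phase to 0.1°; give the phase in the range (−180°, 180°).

ω = 865: 24.8 dB, 30.0°; ω = 1799: 25.7 dB, 15.5°

Substitute s = j865:
Numerator: 20(j865) + 20 = 20 + j17300
Denominator: (j865) + 500 = 500 + j865
|N| = √(20² + 17300²) ≈ 17300, ∠N ≈ 89.93°
|D| = √(500² + 865²) ≈ 999.11, ∠D ≈ 59.97°
|L| = 17300 / 999.11 ≈ 17.315
Gain = 20 log₁₀(17.315) ≈ 24.77 dB
∠L = 89.93° − 59.97° = 29.96°

Substitute s = j1799:
Numerator: 20(j1799) + 20 = 20 + j35980
Denominator: (j1799) + 500 = 500 + j1799
|N| = √(20² + 35980²) ≈ 35980, ∠N ≈ 89.97°
|D| = √(500² + 1799²) ≈ 1867.2, ∠D ≈ 74.47°
|L| = 35980 / 1867.2 ≈ 19.269
Gain = 20 log₁₀(19.269) ≈ 25.70 dB
∠L = 89.97° − 74.47° = 15.50°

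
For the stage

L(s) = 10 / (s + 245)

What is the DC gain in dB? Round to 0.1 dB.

-27.8 dB

L(0) = 10 / (245) ≈ 0.040816
20 log₁₀(0.040816) ≈ -27.78 dB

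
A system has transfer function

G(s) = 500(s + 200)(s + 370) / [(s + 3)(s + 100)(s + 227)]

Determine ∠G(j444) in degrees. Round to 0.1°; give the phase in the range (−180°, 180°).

At s = jω = j444:
zero (s+200): 200 + j444 → |·| = √(200²+444²) = √237136 ≈ 486.97, ∠ = arctan(444/200) ≈ 65.75°
zero (s+370): 370 + j444 → |·| = √(370²+444²) = √334036 ≈ 577.96, ∠ = arctan(444/370) ≈ 50.19°
pole (s+3): 3 + j444 → |·| = √(3²+444²) = √197145 ≈ 444.01, ∠ = arctan(444/3) ≈ 89.61°
pole (s+100): 100 + j444 → |·| = √(100²+444²) = √207136 ≈ 455.12, ∠ = arctan(444/100) ≈ 77.31°
pole (s+227): 227 + j444 → |·| = √(227²+444²) = √248665 ≈ 498.66, ∠ = arctan(444/227) ≈ 62.92°
∠G = 115.94° − 229.84° = -113.90°

-113.9°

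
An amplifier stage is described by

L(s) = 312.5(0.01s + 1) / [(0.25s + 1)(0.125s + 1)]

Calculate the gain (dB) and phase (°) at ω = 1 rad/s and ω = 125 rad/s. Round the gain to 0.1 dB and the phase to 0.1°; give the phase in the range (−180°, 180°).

At ω = 1 rad/s:
zero (1 + j1·0.01) = 1 + j0.01 → |·| ≈ 1, ∠ ≈ 0.57°
pole (1 + j1·0.25) = 1 + j0.25 → |·| ≈ 1.0308, ∠ ≈ 14.04°
pole (1 + j1·0.125) = 1 + j0.125 → |·| ≈ 1.0078, ∠ ≈ 7.13°
|L| = 312.5 · 1 / (1.0308 · 1.0078) ≈ 300.82
Gain = 20 log₁₀(300.82) ≈ 49.57 dB
∠L = (0.57°) − (14.04° + 7.13°) = -20.60°

At ω = 125 rad/s:
zero (1 + j125·0.01) = 1 + j1.25 → |·| ≈ 1.6008, ∠ ≈ 51.34°
pole (1 + j125·0.25) = 1 + j31.25 → |·| ≈ 31.266, ∠ ≈ 88.17°
pole (1 + j125·0.125) = 1 + j15.625 → |·| ≈ 15.657, ∠ ≈ 86.34°
|L| = 312.5 · 1.6008 / (31.266 · 15.657) ≈ 1.0219
Gain = 20 log₁₀(1.0219) ≈ 0.19 dB
∠L = (51.34°) − (88.17° + 86.34°) = -123.17°

ω = 1: 49.6 dB, -20.6°; ω = 125: 0.2 dB, -123.2°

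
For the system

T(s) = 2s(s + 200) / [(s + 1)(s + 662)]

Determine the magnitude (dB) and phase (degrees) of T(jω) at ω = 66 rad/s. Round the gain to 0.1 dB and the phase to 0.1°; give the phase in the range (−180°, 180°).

-4.0 dB, 13.4°

At s = jω = j66:
zero (s+200): 200 + j66 → |·| = √(200²+66²) = √44356 ≈ 210.61, ∠ = arctan(66/200) ≈ 18.26°
zero at origin: s = j66 → |·| = 66, ∠ = 90.00°
pole (s+1): 1 + j66 → |·| = √(1²+66²) = √4357 ≈ 66.008, ∠ = arctan(66/1) ≈ 89.13°
pole (s+662): 662 + j66 → |·| = √(662²+66²) = √442600 ≈ 665.28, ∠ = arctan(66/662) ≈ 5.69°
|T| = 2 · 13900 / 43914 ≈ 0.63306
Gain = 20 log₁₀(0.63306) ≈ -3.97 dB
∠T = 108.26° − 94.82° = 13.44°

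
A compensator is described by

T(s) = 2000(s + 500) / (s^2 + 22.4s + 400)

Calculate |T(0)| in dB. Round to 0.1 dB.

T(0) = 2000·500 / 400 = 2500
20 log₁₀(2500) ≈ 67.96 dB

68.0 dB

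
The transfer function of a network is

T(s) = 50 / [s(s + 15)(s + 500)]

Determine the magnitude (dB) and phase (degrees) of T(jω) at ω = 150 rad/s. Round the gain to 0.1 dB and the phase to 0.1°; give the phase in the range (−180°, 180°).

At s = jω = j150:
pole (s+15): 15 + j150 → |·| = √(15²+150²) = √22725 ≈ 150.75, ∠ = arctan(150/15) ≈ 84.29°
pole (s+500): 500 + j150 → |·| = √(500²+150²) = √272500 ≈ 522.02, ∠ = arctan(150/500) ≈ 16.70°
pole at origin: |s| = 150, ∠ = 90.00° (in denominator)
|T| = 50 / 1.1804e+07 ≈ 4.2359e-06
Gain = 20 log₁₀(4.2359e-06) ≈ -107.46 dB
∠T = 0.00° − 190.99° = -190.99° ≡ 169.01° (principal value)

-107.5 dB, 169.0°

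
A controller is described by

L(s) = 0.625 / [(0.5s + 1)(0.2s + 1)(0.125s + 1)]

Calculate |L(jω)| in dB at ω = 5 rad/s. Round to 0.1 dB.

At ω = 5 rad/s:
pole (1 + j5·0.5) = 1 + j2.5 → |·| ≈ 2.6926, ∠ ≈ 68.20°
pole (1 + j5·0.2) = 1 + j1 → |·| ≈ 1.4142, ∠ ≈ 45.00°
pole (1 + j5·0.125) = 1 + j0.625 → |·| ≈ 1.1792, ∠ ≈ 32.01°
|L| = 0.625 · 1 / (2.6926 · 1.4142 · 1.1792) ≈ 0.13919
Gain = 20 log₁₀(0.13919) ≈ -17.13 dB

-17.1 dB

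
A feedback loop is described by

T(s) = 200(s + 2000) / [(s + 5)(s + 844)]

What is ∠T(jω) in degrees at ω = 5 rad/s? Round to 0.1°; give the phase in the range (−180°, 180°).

-45.2°

At s = jω = j5:
zero (s+2000): 2000 + j5 → |·| = √(2000²+5²) = √4000025 ≈ 2000, ∠ = arctan(5/2000) ≈ 0.14°
pole (s+5): 5 + j5 → |·| = √(5²+5²) = √50 ≈ 7.0711, ∠ = arctan(5/5) ≈ 45.00°
pole (s+844): 844 + j5 → |·| = √(844²+5²) = √712361 ≈ 844.01, ∠ = arctan(5/844) ≈ 0.34°
∠T = 0.14° − 45.34° = -45.20°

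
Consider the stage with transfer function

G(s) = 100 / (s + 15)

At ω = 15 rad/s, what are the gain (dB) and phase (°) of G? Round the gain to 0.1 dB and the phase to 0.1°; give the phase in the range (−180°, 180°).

13.5 dB, -45.0°

At s = jω = j15:
pole (s+15): 15 + j15 → |·| = √(15²+15²) = √450 ≈ 21.213, ∠ = arctan(15/15) ≈ 45.00°
|G| = 100 / 21.213 ≈ 4.7141
Gain = 20 log₁₀(4.7141) ≈ 13.47 dB
∠G = 0.00° − 45.00° = -45.00°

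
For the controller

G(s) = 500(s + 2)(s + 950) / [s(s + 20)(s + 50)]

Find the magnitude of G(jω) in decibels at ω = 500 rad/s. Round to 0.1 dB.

At s = jω = j500:
zero (s+2): 2 + j500 → |·| = √(2²+500²) = √250004 ≈ 500, ∠ = arctan(500/2) ≈ 89.77°
zero (s+950): 950 + j500 → |·| = √(950²+500²) = √1152500 ≈ 1073.5, ∠ = arctan(500/950) ≈ 27.76°
pole (s+20): 20 + j500 → |·| = √(20²+500²) = √250400 ≈ 500.4, ∠ = arctan(500/20) ≈ 87.71°
pole (s+50): 50 + j500 → |·| = √(50²+500²) = √252500 ≈ 502.49, ∠ = arctan(500/50) ≈ 84.29°
pole at origin: |s| = 500, ∠ = 90.00° (in denominator)
|G| = 500 · 5.3675e+05 / 1.2572e+08 ≈ 2.1347
Gain = 20 log₁₀(2.1347) ≈ 6.59 dB

6.6 dB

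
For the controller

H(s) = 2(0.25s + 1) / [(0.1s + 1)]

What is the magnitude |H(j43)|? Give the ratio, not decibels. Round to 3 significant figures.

At ω = 43 rad/s:
zero (1 + j43·0.25) = 1 + j10.75 → |·| ≈ 10.796, ∠ ≈ 84.69°
pole (1 + j43·0.1) = 1 + j4.3 → |·| ≈ 4.4147, ∠ ≈ 76.91°
|H| = 2 · 10.796 / (4.4147) ≈ 4.8909

4.89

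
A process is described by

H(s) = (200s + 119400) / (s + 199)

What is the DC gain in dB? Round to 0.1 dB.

H(0) = 119400 / 199 = 600
20 log₁₀(600) ≈ 55.56 dB

55.6 dB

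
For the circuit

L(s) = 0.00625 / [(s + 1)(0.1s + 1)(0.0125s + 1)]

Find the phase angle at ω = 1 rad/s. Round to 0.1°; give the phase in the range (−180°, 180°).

-51.4°

At ω = 1 rad/s:
pole (1 + j1·1) = 1 + j1 → |·| ≈ 1.4142, ∠ ≈ 45.00°
pole (1 + j1·0.1) = 1 + j0.1 → |·| ≈ 1.005, ∠ ≈ 5.71°
pole (1 + j1·0.0125) = 1 + j0.0125 → |·| ≈ 1.0001, ∠ ≈ 0.72°
∠L = (0°) − (45.00° + 5.71° + 0.72°) = -51.43°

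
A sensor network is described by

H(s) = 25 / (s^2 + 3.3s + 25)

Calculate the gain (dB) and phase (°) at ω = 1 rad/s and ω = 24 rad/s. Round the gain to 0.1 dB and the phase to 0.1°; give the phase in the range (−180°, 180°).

ω = 1: 0.3 dB, -7.8°; ω = 24: -27.0 dB, -171.8°

At s = jω = j1:
quadratic: (j1)² + 3.3·j1 + 25 = 24 + j3.3 → |·| ≈ 24.226, ∠ ≈ 7.83°
|H| = 25 / 24.226 ≈ 1.0319
Gain = 20 log₁₀(1.0319) ≈ 0.27 dB
∠H = 0.00° − 7.83° = -7.83°

At s = jω = j24:
quadratic: (j24)² + 3.3·j24 + 25 = -551 + j79.2 → |·| ≈ 556.66, ∠ ≈ 171.82°
|H| = 25 / 556.66 ≈ 0.044911
Gain = 20 log₁₀(0.044911) ≈ -26.95 dB
∠H = 0.00° − 171.82° = -171.82°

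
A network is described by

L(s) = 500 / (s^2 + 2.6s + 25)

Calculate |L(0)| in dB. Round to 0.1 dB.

26.0 dB

L(0) = 500 / 25 = 20
20 log₁₀(20) ≈ 26.02 dB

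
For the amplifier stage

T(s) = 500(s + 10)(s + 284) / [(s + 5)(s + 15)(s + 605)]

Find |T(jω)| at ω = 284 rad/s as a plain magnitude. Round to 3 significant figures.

At s = jω = j284:
zero (s+10): 10 + j284 → |·| = √(10²+284²) = √80756 ≈ 284.18, ∠ = arctan(284/10) ≈ 87.98°
zero (s+284): 284 + j284 → |·| = √(284²+284²) = √161312 ≈ 401.64, ∠ = arctan(284/284) ≈ 45.00°
pole (s+5): 5 + j284 → |·| = √(5²+284²) = √80681 ≈ 284.04, ∠ = arctan(284/5) ≈ 88.99°
pole (s+15): 15 + j284 → |·| = √(15²+284²) = √80881 ≈ 284.4, ∠ = arctan(284/15) ≈ 86.98°
pole (s+605): 605 + j284 → |·| = √(605²+284²) = √446681 ≈ 668.34, ∠ = arctan(284/605) ≈ 25.15°
|T| = 500 · 1.1414e+05 / 5.3989e+07 ≈ 1.0571

1.06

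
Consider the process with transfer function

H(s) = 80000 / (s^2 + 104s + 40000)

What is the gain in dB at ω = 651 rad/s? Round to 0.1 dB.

-13.8 dB

At s = jω = j651:
quadratic: (j651)² + 104·j651 + 40000 = -383801 + j67704 → |·| ≈ 3.8973e+05, ∠ ≈ 170.00°
|H| = 80000 / 3.8973e+05 ≈ 0.20527
Gain = 20 log₁₀(0.20527) ≈ -13.75 dB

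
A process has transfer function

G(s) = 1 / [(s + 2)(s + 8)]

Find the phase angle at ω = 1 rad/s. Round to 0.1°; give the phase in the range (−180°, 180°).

-33.7°

At s = jω = j1:
pole (s+2): 2 + j1 → |·| = √(2²+1²) = √5 ≈ 2.2361, ∠ = arctan(1/2) ≈ 26.57°
pole (s+8): 8 + j1 → |·| = √(8²+1²) = √65 ≈ 8.0623, ∠ = arctan(1/8) ≈ 7.13°
∠G = 0.00° − 33.70° = -33.70°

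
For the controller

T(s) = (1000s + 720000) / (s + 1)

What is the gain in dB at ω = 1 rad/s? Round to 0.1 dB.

Substitute s = j1:
Numerator: 1000(j1) + 720000 = 720000 + j1000
Denominator: (j1) + 1 = 1 + j1
|N| = √(720000² + 1000²) ≈ 7.2e+05, ∠N ≈ 0.08°
|D| = √(1² + 1²) ≈ 1.4142, ∠D ≈ 45.00°
|T| = 7.2e+05 / 1.4142 ≈ 5.0912e+05
Gain = 20 log₁₀(5.0912e+05) ≈ 114.14 dB

114.1 dB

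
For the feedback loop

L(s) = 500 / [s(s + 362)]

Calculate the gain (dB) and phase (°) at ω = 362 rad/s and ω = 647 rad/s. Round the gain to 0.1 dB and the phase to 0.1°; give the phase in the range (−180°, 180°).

ω = 362: -51.4 dB, -135.0°; ω = 647: -59.6 dB, -150.8°

At s = jω = j362:
pole (s+362): 362 + j362 → |·| = √(362²+362²) = √262088 ≈ 511.95, ∠ = arctan(362/362) ≈ 45.00°
pole at origin: |s| = 362, ∠ = 90.00° (in denominator)
|L| = 500 / 1.8533e+05 ≈ 0.0026979
Gain = 20 log₁₀(0.0026979) ≈ -51.38 dB
∠L = 0.00° − 135.00° = -135.00°

At s = jω = j647:
pole (s+362): 362 + j647 → |·| = √(362²+647²) = √549653 ≈ 741.39, ∠ = arctan(647/362) ≈ 60.77°
pole at origin: |s| = 647, ∠ = 90.00° (in denominator)
|L| = 500 / 4.7968e+05 ≈ 0.0010424
Gain = 20 log₁₀(0.0010424) ≈ -59.64 dB
∠L = 0.00° − 150.77° = -150.77°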